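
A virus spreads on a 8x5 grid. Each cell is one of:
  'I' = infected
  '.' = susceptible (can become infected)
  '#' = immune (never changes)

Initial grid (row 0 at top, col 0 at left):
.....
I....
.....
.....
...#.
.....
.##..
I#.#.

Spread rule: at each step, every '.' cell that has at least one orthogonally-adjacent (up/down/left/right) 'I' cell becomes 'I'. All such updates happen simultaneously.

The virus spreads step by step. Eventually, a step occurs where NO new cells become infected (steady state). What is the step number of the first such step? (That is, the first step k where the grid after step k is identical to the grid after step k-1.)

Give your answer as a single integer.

Answer: 9

Derivation:
Step 0 (initial): 2 infected
Step 1: +4 new -> 6 infected
Step 2: +5 new -> 11 infected
Step 3: +6 new -> 17 infected
Step 4: +6 new -> 23 infected
Step 5: +5 new -> 28 infected
Step 6: +3 new -> 31 infected
Step 7: +2 new -> 33 infected
Step 8: +1 new -> 34 infected
Step 9: +0 new -> 34 infected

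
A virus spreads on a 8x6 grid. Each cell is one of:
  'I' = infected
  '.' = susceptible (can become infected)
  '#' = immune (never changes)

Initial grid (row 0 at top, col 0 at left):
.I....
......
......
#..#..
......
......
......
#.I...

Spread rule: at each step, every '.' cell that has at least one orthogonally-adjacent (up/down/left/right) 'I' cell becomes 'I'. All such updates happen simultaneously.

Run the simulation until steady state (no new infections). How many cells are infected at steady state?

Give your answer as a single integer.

Answer: 45

Derivation:
Step 0 (initial): 2 infected
Step 1: +6 new -> 8 infected
Step 2: +8 new -> 16 infected
Step 3: +11 new -> 27 infected
Step 4: +9 new -> 36 infected
Step 5: +5 new -> 41 infected
Step 6: +3 new -> 44 infected
Step 7: +1 new -> 45 infected
Step 8: +0 new -> 45 infected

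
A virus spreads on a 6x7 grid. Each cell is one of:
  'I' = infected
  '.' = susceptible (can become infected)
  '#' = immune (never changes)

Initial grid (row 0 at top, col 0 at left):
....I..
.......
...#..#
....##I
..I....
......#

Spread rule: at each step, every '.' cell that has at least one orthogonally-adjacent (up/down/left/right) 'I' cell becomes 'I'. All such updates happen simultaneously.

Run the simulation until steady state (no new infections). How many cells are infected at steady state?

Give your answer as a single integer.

Step 0 (initial): 3 infected
Step 1: +8 new -> 11 infected
Step 2: +13 new -> 24 infected
Step 3: +9 new -> 33 infected
Step 4: +3 new -> 36 infected
Step 5: +1 new -> 37 infected
Step 6: +0 new -> 37 infected

Answer: 37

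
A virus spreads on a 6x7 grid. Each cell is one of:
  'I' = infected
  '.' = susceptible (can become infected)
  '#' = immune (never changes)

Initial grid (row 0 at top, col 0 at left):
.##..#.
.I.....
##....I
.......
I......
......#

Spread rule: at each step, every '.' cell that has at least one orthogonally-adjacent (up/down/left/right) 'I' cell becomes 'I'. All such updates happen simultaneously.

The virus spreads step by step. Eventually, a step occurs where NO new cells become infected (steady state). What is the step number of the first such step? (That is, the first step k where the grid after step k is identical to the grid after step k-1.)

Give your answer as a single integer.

Answer: 6

Derivation:
Step 0 (initial): 3 infected
Step 1: +8 new -> 11 infected
Step 2: +11 new -> 22 infected
Step 3: +8 new -> 30 infected
Step 4: +5 new -> 35 infected
Step 5: +1 new -> 36 infected
Step 6: +0 new -> 36 infected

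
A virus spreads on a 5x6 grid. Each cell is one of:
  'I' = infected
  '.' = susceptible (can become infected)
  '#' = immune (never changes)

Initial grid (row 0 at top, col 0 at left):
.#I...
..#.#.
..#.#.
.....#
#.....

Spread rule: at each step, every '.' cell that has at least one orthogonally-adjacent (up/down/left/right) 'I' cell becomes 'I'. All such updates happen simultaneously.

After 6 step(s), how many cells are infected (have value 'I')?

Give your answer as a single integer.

Answer: 15

Derivation:
Step 0 (initial): 1 infected
Step 1: +1 new -> 2 infected
Step 2: +2 new -> 4 infected
Step 3: +2 new -> 6 infected
Step 4: +2 new -> 8 infected
Step 5: +4 new -> 12 infected
Step 6: +3 new -> 15 infected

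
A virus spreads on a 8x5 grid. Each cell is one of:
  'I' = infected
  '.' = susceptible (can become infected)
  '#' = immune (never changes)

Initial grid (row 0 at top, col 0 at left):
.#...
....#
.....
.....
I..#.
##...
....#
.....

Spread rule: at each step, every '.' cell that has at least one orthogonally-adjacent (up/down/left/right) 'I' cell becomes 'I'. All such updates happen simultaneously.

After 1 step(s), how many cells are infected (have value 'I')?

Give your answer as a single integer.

Step 0 (initial): 1 infected
Step 1: +2 new -> 3 infected

Answer: 3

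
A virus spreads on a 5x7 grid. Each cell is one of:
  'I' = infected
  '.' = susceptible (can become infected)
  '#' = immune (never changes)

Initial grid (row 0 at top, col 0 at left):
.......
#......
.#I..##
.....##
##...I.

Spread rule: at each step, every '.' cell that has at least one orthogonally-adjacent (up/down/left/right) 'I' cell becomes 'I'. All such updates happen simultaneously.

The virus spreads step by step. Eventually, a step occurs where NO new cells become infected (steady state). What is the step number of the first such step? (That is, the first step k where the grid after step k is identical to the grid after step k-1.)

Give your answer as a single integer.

Answer: 7

Derivation:
Step 0 (initial): 2 infected
Step 1: +5 new -> 7 infected
Step 2: +9 new -> 16 infected
Step 3: +4 new -> 20 infected
Step 4: +4 new -> 24 infected
Step 5: +2 new -> 26 infected
Step 6: +1 new -> 27 infected
Step 7: +0 new -> 27 infected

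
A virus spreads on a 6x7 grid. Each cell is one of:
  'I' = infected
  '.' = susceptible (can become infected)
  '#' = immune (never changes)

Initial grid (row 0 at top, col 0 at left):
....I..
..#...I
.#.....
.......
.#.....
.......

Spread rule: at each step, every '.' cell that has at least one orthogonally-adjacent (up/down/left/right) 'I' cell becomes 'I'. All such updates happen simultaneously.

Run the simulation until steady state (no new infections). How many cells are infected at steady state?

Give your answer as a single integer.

Answer: 39

Derivation:
Step 0 (initial): 2 infected
Step 1: +6 new -> 8 infected
Step 2: +5 new -> 13 infected
Step 3: +5 new -> 18 infected
Step 4: +7 new -> 25 infected
Step 5: +5 new -> 30 infected
Step 6: +4 new -> 34 infected
Step 7: +2 new -> 36 infected
Step 8: +2 new -> 38 infected
Step 9: +1 new -> 39 infected
Step 10: +0 new -> 39 infected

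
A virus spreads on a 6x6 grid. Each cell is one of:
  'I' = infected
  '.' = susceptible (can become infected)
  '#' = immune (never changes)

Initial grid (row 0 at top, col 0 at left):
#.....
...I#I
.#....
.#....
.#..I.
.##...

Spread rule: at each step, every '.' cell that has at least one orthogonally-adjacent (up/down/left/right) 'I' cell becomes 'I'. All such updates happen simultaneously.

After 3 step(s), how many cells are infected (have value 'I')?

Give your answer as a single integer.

Answer: 25

Derivation:
Step 0 (initial): 3 infected
Step 1: +9 new -> 12 infected
Step 2: +10 new -> 22 infected
Step 3: +3 new -> 25 infected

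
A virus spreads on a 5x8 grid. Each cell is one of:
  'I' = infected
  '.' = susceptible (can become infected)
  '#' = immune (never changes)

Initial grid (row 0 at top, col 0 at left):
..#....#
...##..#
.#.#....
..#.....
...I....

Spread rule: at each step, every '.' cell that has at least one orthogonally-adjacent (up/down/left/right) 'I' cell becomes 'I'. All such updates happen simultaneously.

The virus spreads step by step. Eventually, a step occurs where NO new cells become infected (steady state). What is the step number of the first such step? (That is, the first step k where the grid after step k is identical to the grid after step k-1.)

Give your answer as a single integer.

Answer: 10

Derivation:
Step 0 (initial): 1 infected
Step 1: +3 new -> 4 infected
Step 2: +3 new -> 7 infected
Step 3: +5 new -> 12 infected
Step 4: +4 new -> 16 infected
Step 5: +4 new -> 20 infected
Step 6: +4 new -> 24 infected
Step 7: +4 new -> 28 infected
Step 8: +3 new -> 31 infected
Step 9: +1 new -> 32 infected
Step 10: +0 new -> 32 infected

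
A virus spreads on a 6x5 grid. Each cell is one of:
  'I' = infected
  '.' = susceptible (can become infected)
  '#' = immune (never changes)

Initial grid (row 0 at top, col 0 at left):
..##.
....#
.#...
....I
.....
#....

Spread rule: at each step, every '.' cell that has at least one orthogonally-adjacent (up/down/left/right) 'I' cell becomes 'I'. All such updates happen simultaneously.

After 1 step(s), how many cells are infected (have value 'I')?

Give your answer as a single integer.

Step 0 (initial): 1 infected
Step 1: +3 new -> 4 infected

Answer: 4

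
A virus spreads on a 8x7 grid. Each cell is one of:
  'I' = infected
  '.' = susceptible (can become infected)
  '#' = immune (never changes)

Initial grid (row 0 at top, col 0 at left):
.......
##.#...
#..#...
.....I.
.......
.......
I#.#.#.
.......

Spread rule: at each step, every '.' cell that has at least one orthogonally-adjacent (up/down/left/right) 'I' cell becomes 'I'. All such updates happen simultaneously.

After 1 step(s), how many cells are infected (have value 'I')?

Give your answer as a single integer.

Step 0 (initial): 2 infected
Step 1: +6 new -> 8 infected

Answer: 8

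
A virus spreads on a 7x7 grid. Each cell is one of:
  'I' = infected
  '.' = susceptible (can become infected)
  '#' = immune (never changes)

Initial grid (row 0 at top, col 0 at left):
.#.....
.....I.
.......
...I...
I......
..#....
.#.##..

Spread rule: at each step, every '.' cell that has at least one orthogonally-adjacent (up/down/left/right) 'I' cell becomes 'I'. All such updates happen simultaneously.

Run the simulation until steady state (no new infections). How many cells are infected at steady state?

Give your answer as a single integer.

Answer: 43

Derivation:
Step 0 (initial): 3 infected
Step 1: +11 new -> 14 infected
Step 2: +14 new -> 28 infected
Step 3: +7 new -> 35 infected
Step 4: +5 new -> 40 infected
Step 5: +2 new -> 42 infected
Step 6: +1 new -> 43 infected
Step 7: +0 new -> 43 infected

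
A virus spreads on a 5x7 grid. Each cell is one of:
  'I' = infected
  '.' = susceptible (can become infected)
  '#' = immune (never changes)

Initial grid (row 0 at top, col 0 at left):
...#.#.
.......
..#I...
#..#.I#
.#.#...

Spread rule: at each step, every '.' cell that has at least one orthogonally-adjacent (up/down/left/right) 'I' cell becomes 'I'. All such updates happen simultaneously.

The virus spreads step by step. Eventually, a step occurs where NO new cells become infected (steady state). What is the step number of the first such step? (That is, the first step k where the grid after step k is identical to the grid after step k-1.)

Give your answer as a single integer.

Step 0 (initial): 2 infected
Step 1: +5 new -> 7 infected
Step 2: +6 new -> 13 infected
Step 3: +4 new -> 17 infected
Step 4: +4 new -> 21 infected
Step 5: +3 new -> 24 infected
Step 6: +1 new -> 25 infected
Step 7: +1 new -> 26 infected
Step 8: +0 new -> 26 infected

Answer: 8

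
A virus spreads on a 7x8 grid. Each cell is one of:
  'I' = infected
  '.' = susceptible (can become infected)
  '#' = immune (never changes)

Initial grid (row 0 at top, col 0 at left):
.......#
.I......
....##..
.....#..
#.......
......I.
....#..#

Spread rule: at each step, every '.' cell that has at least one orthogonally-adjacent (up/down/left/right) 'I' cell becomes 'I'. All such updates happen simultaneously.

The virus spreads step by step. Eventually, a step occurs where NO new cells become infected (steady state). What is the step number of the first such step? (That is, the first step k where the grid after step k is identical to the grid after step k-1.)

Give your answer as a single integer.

Step 0 (initial): 2 infected
Step 1: +8 new -> 10 infected
Step 2: +11 new -> 21 infected
Step 3: +10 new -> 31 infected
Step 4: +11 new -> 42 infected
Step 5: +6 new -> 48 infected
Step 6: +1 new -> 49 infected
Step 7: +0 new -> 49 infected

Answer: 7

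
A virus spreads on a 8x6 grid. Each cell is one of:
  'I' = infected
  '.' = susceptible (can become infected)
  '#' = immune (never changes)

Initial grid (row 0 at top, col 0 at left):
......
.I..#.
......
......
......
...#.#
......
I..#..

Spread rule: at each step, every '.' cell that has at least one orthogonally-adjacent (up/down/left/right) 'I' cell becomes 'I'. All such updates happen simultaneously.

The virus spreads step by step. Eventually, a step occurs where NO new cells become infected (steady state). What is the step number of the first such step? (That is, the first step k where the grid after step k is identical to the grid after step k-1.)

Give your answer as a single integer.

Step 0 (initial): 2 infected
Step 1: +6 new -> 8 infected
Step 2: +9 new -> 17 infected
Step 3: +8 new -> 25 infected
Step 4: +6 new -> 31 infected
Step 5: +5 new -> 36 infected
Step 6: +6 new -> 42 infected
Step 7: +2 new -> 44 infected
Step 8: +0 new -> 44 infected

Answer: 8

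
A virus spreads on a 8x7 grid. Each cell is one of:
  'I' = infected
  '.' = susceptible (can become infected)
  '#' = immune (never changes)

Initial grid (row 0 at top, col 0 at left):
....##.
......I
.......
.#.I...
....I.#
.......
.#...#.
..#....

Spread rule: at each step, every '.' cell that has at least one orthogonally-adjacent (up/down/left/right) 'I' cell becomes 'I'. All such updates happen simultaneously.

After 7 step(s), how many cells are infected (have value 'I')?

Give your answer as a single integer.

Step 0 (initial): 3 infected
Step 1: +9 new -> 12 infected
Step 2: +11 new -> 23 infected
Step 3: +8 new -> 31 infected
Step 4: +9 new -> 40 infected
Step 5: +5 new -> 45 infected
Step 6: +2 new -> 47 infected
Step 7: +1 new -> 48 infected

Answer: 48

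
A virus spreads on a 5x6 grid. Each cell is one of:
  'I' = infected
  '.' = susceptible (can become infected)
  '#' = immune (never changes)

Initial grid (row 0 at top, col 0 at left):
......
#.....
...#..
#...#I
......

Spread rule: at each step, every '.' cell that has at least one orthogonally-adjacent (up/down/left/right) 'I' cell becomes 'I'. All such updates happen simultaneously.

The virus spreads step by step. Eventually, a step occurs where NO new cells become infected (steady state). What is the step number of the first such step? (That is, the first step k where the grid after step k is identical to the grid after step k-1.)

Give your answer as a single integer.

Answer: 9

Derivation:
Step 0 (initial): 1 infected
Step 1: +2 new -> 3 infected
Step 2: +3 new -> 6 infected
Step 3: +3 new -> 9 infected
Step 4: +4 new -> 13 infected
Step 5: +4 new -> 17 infected
Step 6: +5 new -> 22 infected
Step 7: +2 new -> 24 infected
Step 8: +2 new -> 26 infected
Step 9: +0 new -> 26 infected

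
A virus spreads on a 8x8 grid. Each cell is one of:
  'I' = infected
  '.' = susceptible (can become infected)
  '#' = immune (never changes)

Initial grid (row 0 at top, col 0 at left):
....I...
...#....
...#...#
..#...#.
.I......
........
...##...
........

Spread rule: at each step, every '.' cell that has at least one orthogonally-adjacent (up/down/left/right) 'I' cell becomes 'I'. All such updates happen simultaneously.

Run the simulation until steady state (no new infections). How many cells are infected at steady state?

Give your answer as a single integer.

Step 0 (initial): 2 infected
Step 1: +7 new -> 9 infected
Step 2: +10 new -> 19 infected
Step 3: +15 new -> 34 infected
Step 4: +9 new -> 43 infected
Step 5: +3 new -> 46 infected
Step 6: +4 new -> 50 infected
Step 7: +4 new -> 54 infected
Step 8: +2 new -> 56 infected
Step 9: +1 new -> 57 infected
Step 10: +0 new -> 57 infected

Answer: 57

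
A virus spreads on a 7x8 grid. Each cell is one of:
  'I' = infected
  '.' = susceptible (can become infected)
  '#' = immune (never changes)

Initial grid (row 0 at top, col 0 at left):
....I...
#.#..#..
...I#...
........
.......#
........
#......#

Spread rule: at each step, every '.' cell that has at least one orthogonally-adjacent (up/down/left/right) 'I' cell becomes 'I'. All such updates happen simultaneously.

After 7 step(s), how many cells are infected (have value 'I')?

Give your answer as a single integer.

Answer: 49

Derivation:
Step 0 (initial): 2 infected
Step 1: +6 new -> 8 infected
Step 2: +6 new -> 14 infected
Step 3: +10 new -> 24 infected
Step 4: +11 new -> 35 infected
Step 5: +8 new -> 43 infected
Step 6: +4 new -> 47 infected
Step 7: +2 new -> 49 infected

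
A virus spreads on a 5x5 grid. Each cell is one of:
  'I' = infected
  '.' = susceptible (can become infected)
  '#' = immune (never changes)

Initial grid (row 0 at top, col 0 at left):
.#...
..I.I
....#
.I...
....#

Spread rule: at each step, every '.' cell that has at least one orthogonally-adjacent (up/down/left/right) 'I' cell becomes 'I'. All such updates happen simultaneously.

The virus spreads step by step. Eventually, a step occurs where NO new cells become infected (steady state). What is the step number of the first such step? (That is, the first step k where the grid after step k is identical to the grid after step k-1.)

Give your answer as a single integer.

Answer: 4

Derivation:
Step 0 (initial): 3 infected
Step 1: +9 new -> 12 infected
Step 2: +7 new -> 19 infected
Step 3: +3 new -> 22 infected
Step 4: +0 new -> 22 infected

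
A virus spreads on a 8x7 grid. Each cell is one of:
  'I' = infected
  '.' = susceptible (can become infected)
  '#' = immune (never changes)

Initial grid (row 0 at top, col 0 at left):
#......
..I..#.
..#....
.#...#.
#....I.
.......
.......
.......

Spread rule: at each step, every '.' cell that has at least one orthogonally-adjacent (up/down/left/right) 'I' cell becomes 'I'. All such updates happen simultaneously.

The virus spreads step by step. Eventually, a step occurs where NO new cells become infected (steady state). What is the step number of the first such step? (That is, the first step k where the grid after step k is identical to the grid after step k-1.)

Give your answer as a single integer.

Step 0 (initial): 2 infected
Step 1: +6 new -> 8 infected
Step 2: +12 new -> 20 infected
Step 3: +10 new -> 30 infected
Step 4: +10 new -> 40 infected
Step 5: +4 new -> 44 infected
Step 6: +3 new -> 47 infected
Step 7: +2 new -> 49 infected
Step 8: +1 new -> 50 infected
Step 9: +0 new -> 50 infected

Answer: 9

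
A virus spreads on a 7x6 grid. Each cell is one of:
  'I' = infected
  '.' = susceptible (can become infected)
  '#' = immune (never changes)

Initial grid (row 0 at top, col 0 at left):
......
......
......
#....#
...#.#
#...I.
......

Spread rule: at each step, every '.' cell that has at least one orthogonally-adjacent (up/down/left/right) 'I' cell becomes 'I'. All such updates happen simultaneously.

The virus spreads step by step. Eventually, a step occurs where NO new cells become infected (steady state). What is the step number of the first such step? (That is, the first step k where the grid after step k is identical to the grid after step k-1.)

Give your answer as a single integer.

Answer: 10

Derivation:
Step 0 (initial): 1 infected
Step 1: +4 new -> 5 infected
Step 2: +4 new -> 9 infected
Step 3: +5 new -> 14 infected
Step 4: +6 new -> 20 infected
Step 5: +7 new -> 27 infected
Step 6: +4 new -> 31 infected
Step 7: +3 new -> 34 infected
Step 8: +2 new -> 36 infected
Step 9: +1 new -> 37 infected
Step 10: +0 new -> 37 infected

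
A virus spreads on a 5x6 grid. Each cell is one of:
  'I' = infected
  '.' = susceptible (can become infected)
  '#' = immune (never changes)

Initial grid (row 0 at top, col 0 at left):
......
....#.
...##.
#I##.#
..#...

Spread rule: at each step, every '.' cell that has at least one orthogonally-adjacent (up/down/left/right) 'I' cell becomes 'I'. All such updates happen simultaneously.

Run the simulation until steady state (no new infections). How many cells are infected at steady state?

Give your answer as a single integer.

Step 0 (initial): 1 infected
Step 1: +2 new -> 3 infected
Step 2: +4 new -> 7 infected
Step 3: +3 new -> 10 infected
Step 4: +3 new -> 13 infected
Step 5: +1 new -> 14 infected
Step 6: +1 new -> 15 infected
Step 7: +1 new -> 16 infected
Step 8: +1 new -> 17 infected
Step 9: +1 new -> 18 infected
Step 10: +0 new -> 18 infected

Answer: 18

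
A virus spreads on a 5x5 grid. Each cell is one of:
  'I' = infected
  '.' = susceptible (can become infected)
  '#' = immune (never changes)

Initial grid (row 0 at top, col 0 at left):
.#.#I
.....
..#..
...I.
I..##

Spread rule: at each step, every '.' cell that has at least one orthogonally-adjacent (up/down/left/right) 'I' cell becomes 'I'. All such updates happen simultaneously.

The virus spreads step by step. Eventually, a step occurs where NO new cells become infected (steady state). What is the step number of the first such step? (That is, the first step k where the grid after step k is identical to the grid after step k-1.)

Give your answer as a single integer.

Step 0 (initial): 3 infected
Step 1: +6 new -> 9 infected
Step 2: +5 new -> 14 infected
Step 3: +3 new -> 17 infected
Step 4: +3 new -> 20 infected
Step 5: +0 new -> 20 infected

Answer: 5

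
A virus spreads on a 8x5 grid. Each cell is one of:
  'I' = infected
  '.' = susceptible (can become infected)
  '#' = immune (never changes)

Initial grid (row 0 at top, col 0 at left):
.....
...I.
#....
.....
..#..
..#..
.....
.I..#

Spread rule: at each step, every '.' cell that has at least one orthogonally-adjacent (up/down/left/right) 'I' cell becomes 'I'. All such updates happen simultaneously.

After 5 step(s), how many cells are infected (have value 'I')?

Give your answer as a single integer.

Answer: 36

Derivation:
Step 0 (initial): 2 infected
Step 1: +7 new -> 9 infected
Step 2: +10 new -> 19 infected
Step 3: +9 new -> 28 infected
Step 4: +6 new -> 34 infected
Step 5: +2 new -> 36 infected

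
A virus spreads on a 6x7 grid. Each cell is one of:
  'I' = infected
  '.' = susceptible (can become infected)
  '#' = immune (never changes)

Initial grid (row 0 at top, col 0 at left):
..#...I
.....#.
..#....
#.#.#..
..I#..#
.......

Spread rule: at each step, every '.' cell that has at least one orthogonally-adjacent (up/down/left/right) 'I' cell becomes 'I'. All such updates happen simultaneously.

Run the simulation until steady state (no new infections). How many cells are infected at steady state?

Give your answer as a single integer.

Step 0 (initial): 2 infected
Step 1: +4 new -> 6 infected
Step 2: +6 new -> 12 infected
Step 3: +7 new -> 19 infected
Step 4: +7 new -> 26 infected
Step 5: +6 new -> 32 infected
Step 6: +2 new -> 34 infected
Step 7: +0 new -> 34 infected

Answer: 34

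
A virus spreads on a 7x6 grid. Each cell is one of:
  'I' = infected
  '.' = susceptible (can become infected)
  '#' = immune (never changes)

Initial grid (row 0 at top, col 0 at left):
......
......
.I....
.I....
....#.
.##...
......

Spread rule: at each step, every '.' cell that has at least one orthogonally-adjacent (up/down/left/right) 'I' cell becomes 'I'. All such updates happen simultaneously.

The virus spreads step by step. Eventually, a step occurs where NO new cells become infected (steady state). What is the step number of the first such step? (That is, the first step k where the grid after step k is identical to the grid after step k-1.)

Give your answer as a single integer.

Step 0 (initial): 2 infected
Step 1: +6 new -> 8 infected
Step 2: +7 new -> 15 infected
Step 3: +7 new -> 22 infected
Step 4: +6 new -> 28 infected
Step 5: +6 new -> 34 infected
Step 6: +4 new -> 38 infected
Step 7: +1 new -> 39 infected
Step 8: +0 new -> 39 infected

Answer: 8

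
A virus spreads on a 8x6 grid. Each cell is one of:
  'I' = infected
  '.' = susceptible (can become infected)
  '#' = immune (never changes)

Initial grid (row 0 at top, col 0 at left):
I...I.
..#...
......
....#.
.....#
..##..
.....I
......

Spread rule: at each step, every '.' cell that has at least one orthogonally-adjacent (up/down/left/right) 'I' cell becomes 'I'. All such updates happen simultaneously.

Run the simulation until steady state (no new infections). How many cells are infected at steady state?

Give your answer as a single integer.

Answer: 43

Derivation:
Step 0 (initial): 3 infected
Step 1: +8 new -> 11 infected
Step 2: +9 new -> 20 infected
Step 3: +7 new -> 27 infected
Step 4: +8 new -> 35 infected
Step 5: +7 new -> 42 infected
Step 6: +1 new -> 43 infected
Step 7: +0 new -> 43 infected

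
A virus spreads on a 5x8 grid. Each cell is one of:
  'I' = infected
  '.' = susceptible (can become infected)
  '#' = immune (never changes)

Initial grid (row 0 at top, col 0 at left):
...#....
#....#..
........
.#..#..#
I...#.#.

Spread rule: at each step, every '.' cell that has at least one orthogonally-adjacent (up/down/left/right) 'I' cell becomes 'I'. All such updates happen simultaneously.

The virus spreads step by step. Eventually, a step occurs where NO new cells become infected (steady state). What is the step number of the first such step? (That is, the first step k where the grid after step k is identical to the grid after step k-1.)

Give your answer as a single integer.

Answer: 12

Derivation:
Step 0 (initial): 1 infected
Step 1: +2 new -> 3 infected
Step 2: +2 new -> 5 infected
Step 3: +3 new -> 8 infected
Step 4: +3 new -> 11 infected
Step 5: +3 new -> 14 infected
Step 6: +4 new -> 18 infected
Step 7: +2 new -> 20 infected
Step 8: +3 new -> 23 infected
Step 9: +5 new -> 28 infected
Step 10: +2 new -> 30 infected
Step 11: +1 new -> 31 infected
Step 12: +0 new -> 31 infected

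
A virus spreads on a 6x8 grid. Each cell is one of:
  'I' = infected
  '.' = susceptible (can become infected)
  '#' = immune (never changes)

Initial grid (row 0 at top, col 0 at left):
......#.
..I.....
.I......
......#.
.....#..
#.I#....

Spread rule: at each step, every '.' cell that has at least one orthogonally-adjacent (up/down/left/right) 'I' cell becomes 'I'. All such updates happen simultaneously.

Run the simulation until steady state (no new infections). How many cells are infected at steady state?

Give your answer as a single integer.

Answer: 43

Derivation:
Step 0 (initial): 3 infected
Step 1: +8 new -> 11 infected
Step 2: +9 new -> 20 infected
Step 3: +7 new -> 27 infected
Step 4: +5 new -> 32 infected
Step 5: +4 new -> 36 infected
Step 6: +3 new -> 39 infected
Step 7: +3 new -> 42 infected
Step 8: +1 new -> 43 infected
Step 9: +0 new -> 43 infected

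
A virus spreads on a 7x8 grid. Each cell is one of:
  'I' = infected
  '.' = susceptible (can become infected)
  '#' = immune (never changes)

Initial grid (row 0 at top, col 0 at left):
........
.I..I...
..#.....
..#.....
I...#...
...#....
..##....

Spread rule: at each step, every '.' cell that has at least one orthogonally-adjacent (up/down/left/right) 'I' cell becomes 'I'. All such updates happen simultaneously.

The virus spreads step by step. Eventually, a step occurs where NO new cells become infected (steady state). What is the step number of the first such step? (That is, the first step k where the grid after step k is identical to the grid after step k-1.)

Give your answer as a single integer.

Answer: 9

Derivation:
Step 0 (initial): 3 infected
Step 1: +11 new -> 14 infected
Step 2: +13 new -> 27 infected
Step 3: +8 new -> 35 infected
Step 4: +4 new -> 39 infected
Step 5: +3 new -> 42 infected
Step 6: +4 new -> 46 infected
Step 7: +3 new -> 49 infected
Step 8: +1 new -> 50 infected
Step 9: +0 new -> 50 infected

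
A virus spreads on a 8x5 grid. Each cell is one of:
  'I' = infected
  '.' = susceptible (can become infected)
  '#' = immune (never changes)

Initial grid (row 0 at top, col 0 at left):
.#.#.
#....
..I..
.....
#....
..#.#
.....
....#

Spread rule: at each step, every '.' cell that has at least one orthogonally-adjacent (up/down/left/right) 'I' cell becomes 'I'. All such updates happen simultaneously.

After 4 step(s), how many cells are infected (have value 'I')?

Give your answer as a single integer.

Step 0 (initial): 1 infected
Step 1: +4 new -> 5 infected
Step 2: +8 new -> 13 infected
Step 3: +5 new -> 18 infected
Step 4: +4 new -> 22 infected

Answer: 22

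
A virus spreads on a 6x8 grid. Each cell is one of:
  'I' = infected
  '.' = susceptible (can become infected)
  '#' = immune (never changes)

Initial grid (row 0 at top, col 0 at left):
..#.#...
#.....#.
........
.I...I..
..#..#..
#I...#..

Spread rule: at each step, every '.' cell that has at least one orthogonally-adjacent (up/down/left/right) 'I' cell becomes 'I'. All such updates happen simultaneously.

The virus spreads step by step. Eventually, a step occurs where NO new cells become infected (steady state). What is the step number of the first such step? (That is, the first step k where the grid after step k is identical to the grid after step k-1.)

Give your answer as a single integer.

Answer: 6

Derivation:
Step 0 (initial): 3 infected
Step 1: +8 new -> 11 infected
Step 2: +12 new -> 23 infected
Step 3: +10 new -> 33 infected
Step 4: +5 new -> 38 infected
Step 5: +2 new -> 40 infected
Step 6: +0 new -> 40 infected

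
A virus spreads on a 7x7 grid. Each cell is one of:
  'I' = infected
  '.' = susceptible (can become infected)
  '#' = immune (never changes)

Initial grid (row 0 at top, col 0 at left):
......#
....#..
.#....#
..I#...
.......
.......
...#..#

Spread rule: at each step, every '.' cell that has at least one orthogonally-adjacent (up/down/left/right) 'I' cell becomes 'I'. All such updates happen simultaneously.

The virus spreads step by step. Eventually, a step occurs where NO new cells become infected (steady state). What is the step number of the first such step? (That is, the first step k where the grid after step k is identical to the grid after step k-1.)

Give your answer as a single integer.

Step 0 (initial): 1 infected
Step 1: +3 new -> 4 infected
Step 2: +6 new -> 10 infected
Step 3: +10 new -> 20 infected
Step 4: +9 new -> 29 infected
Step 5: +8 new -> 37 infected
Step 6: +5 new -> 42 infected
Step 7: +0 new -> 42 infected

Answer: 7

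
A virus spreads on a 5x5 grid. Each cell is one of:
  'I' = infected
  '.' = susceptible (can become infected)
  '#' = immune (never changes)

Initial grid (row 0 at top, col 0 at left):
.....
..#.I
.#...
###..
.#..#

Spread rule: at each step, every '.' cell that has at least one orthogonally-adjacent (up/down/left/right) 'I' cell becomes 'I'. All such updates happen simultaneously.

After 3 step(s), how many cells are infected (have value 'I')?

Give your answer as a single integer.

Step 0 (initial): 1 infected
Step 1: +3 new -> 4 infected
Step 2: +3 new -> 7 infected
Step 3: +3 new -> 10 infected

Answer: 10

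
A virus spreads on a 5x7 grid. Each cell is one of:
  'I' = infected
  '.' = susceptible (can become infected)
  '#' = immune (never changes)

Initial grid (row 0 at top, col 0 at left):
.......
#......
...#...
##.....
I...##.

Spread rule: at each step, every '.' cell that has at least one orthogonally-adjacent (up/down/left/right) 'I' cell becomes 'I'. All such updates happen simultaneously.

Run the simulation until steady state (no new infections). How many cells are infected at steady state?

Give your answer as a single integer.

Step 0 (initial): 1 infected
Step 1: +1 new -> 2 infected
Step 2: +1 new -> 3 infected
Step 3: +2 new -> 5 infected
Step 4: +2 new -> 7 infected
Step 5: +3 new -> 10 infected
Step 6: +6 new -> 16 infected
Step 7: +5 new -> 21 infected
Step 8: +5 new -> 26 infected
Step 9: +2 new -> 28 infected
Step 10: +1 new -> 29 infected
Step 11: +0 new -> 29 infected

Answer: 29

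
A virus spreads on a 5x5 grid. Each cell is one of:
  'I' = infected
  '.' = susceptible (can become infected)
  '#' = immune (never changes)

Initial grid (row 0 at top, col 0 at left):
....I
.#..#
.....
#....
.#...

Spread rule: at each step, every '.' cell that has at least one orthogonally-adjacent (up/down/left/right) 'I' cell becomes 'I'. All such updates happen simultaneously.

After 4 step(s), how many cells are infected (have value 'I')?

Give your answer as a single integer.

Answer: 11

Derivation:
Step 0 (initial): 1 infected
Step 1: +1 new -> 2 infected
Step 2: +2 new -> 4 infected
Step 3: +3 new -> 7 infected
Step 4: +4 new -> 11 infected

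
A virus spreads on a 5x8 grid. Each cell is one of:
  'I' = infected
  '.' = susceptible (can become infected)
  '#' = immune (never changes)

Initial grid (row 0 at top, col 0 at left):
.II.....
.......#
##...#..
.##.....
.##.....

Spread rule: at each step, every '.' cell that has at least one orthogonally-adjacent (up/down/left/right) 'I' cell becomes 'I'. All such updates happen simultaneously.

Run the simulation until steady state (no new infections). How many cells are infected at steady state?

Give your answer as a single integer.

Answer: 30

Derivation:
Step 0 (initial): 2 infected
Step 1: +4 new -> 6 infected
Step 2: +4 new -> 10 infected
Step 3: +3 new -> 13 infected
Step 4: +4 new -> 17 infected
Step 5: +4 new -> 21 infected
Step 6: +3 new -> 24 infected
Step 7: +3 new -> 27 infected
Step 8: +2 new -> 29 infected
Step 9: +1 new -> 30 infected
Step 10: +0 new -> 30 infected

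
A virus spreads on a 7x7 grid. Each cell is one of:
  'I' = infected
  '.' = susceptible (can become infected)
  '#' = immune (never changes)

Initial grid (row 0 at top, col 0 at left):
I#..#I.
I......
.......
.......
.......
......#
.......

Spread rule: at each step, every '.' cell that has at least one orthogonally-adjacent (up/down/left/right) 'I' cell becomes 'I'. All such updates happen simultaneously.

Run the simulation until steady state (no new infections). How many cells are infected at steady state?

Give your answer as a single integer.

Step 0 (initial): 3 infected
Step 1: +4 new -> 7 infected
Step 2: +6 new -> 13 infected
Step 3: +8 new -> 21 infected
Step 4: +8 new -> 29 infected
Step 5: +7 new -> 36 infected
Step 6: +5 new -> 41 infected
Step 7: +4 new -> 45 infected
Step 8: +1 new -> 46 infected
Step 9: +0 new -> 46 infected

Answer: 46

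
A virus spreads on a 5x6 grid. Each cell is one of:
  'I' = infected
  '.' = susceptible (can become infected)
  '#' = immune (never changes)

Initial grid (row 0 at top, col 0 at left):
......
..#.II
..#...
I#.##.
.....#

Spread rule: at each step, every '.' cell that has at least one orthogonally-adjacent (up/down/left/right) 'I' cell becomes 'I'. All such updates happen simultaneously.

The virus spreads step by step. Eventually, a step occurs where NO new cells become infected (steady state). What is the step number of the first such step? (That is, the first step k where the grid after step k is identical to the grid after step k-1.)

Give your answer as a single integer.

Step 0 (initial): 3 infected
Step 1: +7 new -> 10 infected
Step 2: +6 new -> 16 infected
Step 3: +4 new -> 20 infected
Step 4: +3 new -> 23 infected
Step 5: +1 new -> 24 infected
Step 6: +0 new -> 24 infected

Answer: 6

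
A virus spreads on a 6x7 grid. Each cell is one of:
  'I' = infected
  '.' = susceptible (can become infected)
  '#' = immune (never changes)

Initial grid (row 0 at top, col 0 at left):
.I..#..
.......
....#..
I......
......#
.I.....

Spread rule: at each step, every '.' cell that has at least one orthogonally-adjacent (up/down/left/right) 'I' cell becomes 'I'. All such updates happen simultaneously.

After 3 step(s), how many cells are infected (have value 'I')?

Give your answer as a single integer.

Answer: 24

Derivation:
Step 0 (initial): 3 infected
Step 1: +9 new -> 12 infected
Step 2: +7 new -> 19 infected
Step 3: +5 new -> 24 infected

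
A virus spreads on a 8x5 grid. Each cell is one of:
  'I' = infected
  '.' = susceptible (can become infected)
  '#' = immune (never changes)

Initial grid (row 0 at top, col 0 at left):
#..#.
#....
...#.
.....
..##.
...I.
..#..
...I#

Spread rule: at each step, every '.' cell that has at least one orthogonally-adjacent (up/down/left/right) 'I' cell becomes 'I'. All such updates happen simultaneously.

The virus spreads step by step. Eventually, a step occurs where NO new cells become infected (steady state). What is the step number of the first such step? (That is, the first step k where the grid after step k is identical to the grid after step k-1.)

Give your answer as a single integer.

Answer: 9

Derivation:
Step 0 (initial): 2 infected
Step 1: +4 new -> 6 infected
Step 2: +4 new -> 10 infected
Step 3: +5 new -> 15 infected
Step 4: +5 new -> 20 infected
Step 5: +4 new -> 24 infected
Step 6: +5 new -> 29 infected
Step 7: +2 new -> 31 infected
Step 8: +1 new -> 32 infected
Step 9: +0 new -> 32 infected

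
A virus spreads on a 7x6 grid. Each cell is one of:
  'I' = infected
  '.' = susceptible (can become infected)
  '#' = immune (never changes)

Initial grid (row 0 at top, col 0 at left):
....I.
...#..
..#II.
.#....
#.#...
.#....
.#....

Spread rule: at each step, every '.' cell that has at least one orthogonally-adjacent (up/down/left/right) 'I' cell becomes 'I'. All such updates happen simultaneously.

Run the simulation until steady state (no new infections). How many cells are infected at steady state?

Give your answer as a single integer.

Step 0 (initial): 3 infected
Step 1: +6 new -> 9 infected
Step 2: +6 new -> 15 infected
Step 3: +5 new -> 20 infected
Step 4: +6 new -> 26 infected
Step 5: +4 new -> 30 infected
Step 6: +1 new -> 31 infected
Step 7: +1 new -> 32 infected
Step 8: +0 new -> 32 infected

Answer: 32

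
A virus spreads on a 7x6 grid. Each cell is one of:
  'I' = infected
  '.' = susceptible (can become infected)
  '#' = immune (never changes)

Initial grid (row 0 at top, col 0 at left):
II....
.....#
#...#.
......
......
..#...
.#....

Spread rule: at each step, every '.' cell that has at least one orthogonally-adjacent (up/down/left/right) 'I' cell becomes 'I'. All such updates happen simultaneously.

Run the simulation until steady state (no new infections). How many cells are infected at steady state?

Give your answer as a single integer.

Answer: 37

Derivation:
Step 0 (initial): 2 infected
Step 1: +3 new -> 5 infected
Step 2: +3 new -> 8 infected
Step 3: +4 new -> 12 infected
Step 4: +6 new -> 18 infected
Step 5: +4 new -> 22 infected
Step 6: +3 new -> 25 infected
Step 7: +4 new -> 29 infected
Step 8: +4 new -> 33 infected
Step 9: +3 new -> 36 infected
Step 10: +1 new -> 37 infected
Step 11: +0 new -> 37 infected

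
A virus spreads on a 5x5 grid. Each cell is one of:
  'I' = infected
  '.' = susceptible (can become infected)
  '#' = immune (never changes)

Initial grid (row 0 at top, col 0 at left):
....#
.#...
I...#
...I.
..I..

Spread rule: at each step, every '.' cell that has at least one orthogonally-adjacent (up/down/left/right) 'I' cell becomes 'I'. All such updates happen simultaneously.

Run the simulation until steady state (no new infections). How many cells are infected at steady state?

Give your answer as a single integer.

Answer: 22

Derivation:
Step 0 (initial): 3 infected
Step 1: +8 new -> 11 infected
Step 2: +6 new -> 17 infected
Step 3: +4 new -> 21 infected
Step 4: +1 new -> 22 infected
Step 5: +0 new -> 22 infected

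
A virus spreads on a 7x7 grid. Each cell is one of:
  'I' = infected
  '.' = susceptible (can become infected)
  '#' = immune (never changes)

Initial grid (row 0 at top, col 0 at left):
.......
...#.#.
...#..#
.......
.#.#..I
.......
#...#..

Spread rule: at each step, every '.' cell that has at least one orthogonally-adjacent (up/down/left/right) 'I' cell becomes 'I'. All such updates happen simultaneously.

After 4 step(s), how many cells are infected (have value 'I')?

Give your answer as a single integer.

Step 0 (initial): 1 infected
Step 1: +3 new -> 4 infected
Step 2: +4 new -> 8 infected
Step 3: +4 new -> 12 infected
Step 4: +3 new -> 15 infected

Answer: 15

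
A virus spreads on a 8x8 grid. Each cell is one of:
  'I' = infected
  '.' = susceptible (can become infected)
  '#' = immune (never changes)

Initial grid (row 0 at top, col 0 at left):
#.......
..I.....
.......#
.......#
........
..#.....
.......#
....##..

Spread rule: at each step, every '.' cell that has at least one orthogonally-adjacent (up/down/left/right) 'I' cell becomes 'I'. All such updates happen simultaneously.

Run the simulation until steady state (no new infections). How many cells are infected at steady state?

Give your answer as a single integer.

Step 0 (initial): 1 infected
Step 1: +4 new -> 5 infected
Step 2: +7 new -> 12 infected
Step 3: +7 new -> 19 infected
Step 4: +7 new -> 26 infected
Step 5: +8 new -> 34 infected
Step 6: +7 new -> 41 infected
Step 7: +7 new -> 48 infected
Step 8: +5 new -> 53 infected
Step 9: +2 new -> 55 infected
Step 10: +1 new -> 56 infected
Step 11: +1 new -> 57 infected
Step 12: +0 new -> 57 infected

Answer: 57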